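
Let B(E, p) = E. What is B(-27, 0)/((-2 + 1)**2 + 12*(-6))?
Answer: 27/71 ≈ 0.38028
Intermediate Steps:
B(-27, 0)/((-2 + 1)**2 + 12*(-6)) = -27/((-2 + 1)**2 + 12*(-6)) = -27/((-1)**2 - 72) = -27/(1 - 72) = -27/(-71) = -27*(-1/71) = 27/71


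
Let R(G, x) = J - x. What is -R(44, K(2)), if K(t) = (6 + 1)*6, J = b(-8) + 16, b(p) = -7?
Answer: 33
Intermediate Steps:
J = 9 (J = -7 + 16 = 9)
K(t) = 42 (K(t) = 7*6 = 42)
R(G, x) = 9 - x
-R(44, K(2)) = -(9 - 1*42) = -(9 - 42) = -1*(-33) = 33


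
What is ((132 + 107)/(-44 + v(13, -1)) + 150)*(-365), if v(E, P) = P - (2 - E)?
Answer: -1774265/34 ≈ -52184.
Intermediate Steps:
v(E, P) = -2 + E + P (v(E, P) = P + (-2 + E) = -2 + E + P)
((132 + 107)/(-44 + v(13, -1)) + 150)*(-365) = ((132 + 107)/(-44 + (-2 + 13 - 1)) + 150)*(-365) = (239/(-44 + 10) + 150)*(-365) = (239/(-34) + 150)*(-365) = (239*(-1/34) + 150)*(-365) = (-239/34 + 150)*(-365) = (4861/34)*(-365) = -1774265/34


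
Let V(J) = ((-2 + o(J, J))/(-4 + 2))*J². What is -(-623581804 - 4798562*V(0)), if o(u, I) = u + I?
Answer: 623581804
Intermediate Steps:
o(u, I) = I + u
V(J) = J²*(1 - J) (V(J) = ((-2 + (J + J))/(-4 + 2))*J² = ((-2 + 2*J)/(-2))*J² = ((-2 + 2*J)*(-½))*J² = (1 - J)*J² = J²*(1 - J))
-(-623581804 - 4798562*V(0)) = -57814/(1/((-102 + 0²*(1 - 1*0))*(-83) - 19252)) = -57814/(1/((-102 + 0*(1 + 0))*(-83) - 19252)) = -57814/(1/((-102 + 0*1)*(-83) - 19252)) = -57814/(1/((-102 + 0)*(-83) - 19252)) = -57814/(1/(-102*(-83) - 19252)) = -57814/(1/(8466 - 19252)) = -57814/(1/(-10786)) = -57814/(-1/10786) = -57814*(-10786) = 623581804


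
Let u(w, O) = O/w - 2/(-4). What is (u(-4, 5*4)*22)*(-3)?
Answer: 297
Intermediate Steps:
u(w, O) = 1/2 + O/w (u(w, O) = O/w - 2*(-1/4) = O/w + 1/2 = 1/2 + O/w)
(u(-4, 5*4)*22)*(-3) = (((5*4 + (1/2)*(-4))/(-4))*22)*(-3) = (-(20 - 2)/4*22)*(-3) = (-1/4*18*22)*(-3) = -9/2*22*(-3) = -99*(-3) = 297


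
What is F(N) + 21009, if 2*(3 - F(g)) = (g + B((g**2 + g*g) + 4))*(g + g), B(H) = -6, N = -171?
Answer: -9255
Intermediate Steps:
F(g) = 3 - g*(-6 + g) (F(g) = 3 - (g - 6)*(g + g)/2 = 3 - (-6 + g)*2*g/2 = 3 - g*(-6 + g))
F(N) + 21009 = (3 - 1*(-171)**2 + 6*(-171)) + 21009 = (3 - 1*29241 - 1026) + 21009 = (3 - 29241 - 1026) + 21009 = -30264 + 21009 = -9255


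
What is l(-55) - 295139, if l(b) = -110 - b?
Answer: -295194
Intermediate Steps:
l(-55) - 295139 = (-110 - 1*(-55)) - 295139 = (-110 + 55) - 295139 = -55 - 295139 = -295194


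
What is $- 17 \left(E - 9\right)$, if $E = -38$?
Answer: $799$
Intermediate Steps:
$- 17 \left(E - 9\right) = - 17 \left(-38 - 9\right) = \left(-17\right) \left(-47\right) = 799$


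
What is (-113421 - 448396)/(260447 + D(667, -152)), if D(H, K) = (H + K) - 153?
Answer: -561817/260809 ≈ -2.1541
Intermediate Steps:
D(H, K) = -153 + H + K
(-113421 - 448396)/(260447 + D(667, -152)) = (-113421 - 448396)/(260447 + (-153 + 667 - 152)) = -561817/(260447 + 362) = -561817/260809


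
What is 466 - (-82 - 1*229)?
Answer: 777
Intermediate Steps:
466 - (-82 - 1*229) = 466 - (-82 - 229) = 466 - 1*(-311) = 466 + 311 = 777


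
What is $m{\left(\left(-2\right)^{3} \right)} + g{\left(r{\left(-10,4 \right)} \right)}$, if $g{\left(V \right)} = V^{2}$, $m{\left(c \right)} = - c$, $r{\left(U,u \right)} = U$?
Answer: $108$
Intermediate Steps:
$m{\left(\left(-2\right)^{3} \right)} + g{\left(r{\left(-10,4 \right)} \right)} = - \left(-2\right)^{3} + \left(-10\right)^{2} = \left(-1\right) \left(-8\right) + 100 = 8 + 100 = 108$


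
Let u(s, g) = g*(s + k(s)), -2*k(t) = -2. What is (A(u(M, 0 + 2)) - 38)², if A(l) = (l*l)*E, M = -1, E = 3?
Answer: 1444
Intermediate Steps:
k(t) = 1 (k(t) = -½*(-2) = 1)
u(s, g) = g*(1 + s) (u(s, g) = g*(s + 1) = g*(1 + s))
A(l) = 3*l² (A(l) = (l*l)*3 = l²*3 = 3*l²)
(A(u(M, 0 + 2)) - 38)² = (3*((0 + 2)*(1 - 1))² - 38)² = (3*(2*0)² - 38)² = (3*0² - 38)² = (3*0 - 38)² = (0 - 38)² = (-38)² = 1444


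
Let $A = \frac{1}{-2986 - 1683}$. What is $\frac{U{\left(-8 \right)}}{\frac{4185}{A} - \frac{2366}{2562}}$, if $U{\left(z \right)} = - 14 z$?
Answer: $- \frac{5124}{893944291} \approx -5.7319 \cdot 10^{-6}$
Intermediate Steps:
$A = - \frac{1}{4669}$ ($A = \frac{1}{-4669} = - \frac{1}{4669} \approx -0.00021418$)
$\frac{U{\left(-8 \right)}}{\frac{4185}{A} - \frac{2366}{2562}} = \frac{\left(-14\right) \left(-8\right)}{\frac{4185}{- \frac{1}{4669}} - \frac{2366}{2562}} = \frac{112}{4185 \left(-4669\right) - \frac{169}{183}} = \frac{112}{-19539765 - \frac{169}{183}} = \frac{112}{- \frac{3575777164}{183}} = 112 \left(- \frac{183}{3575777164}\right) = - \frac{5124}{893944291}$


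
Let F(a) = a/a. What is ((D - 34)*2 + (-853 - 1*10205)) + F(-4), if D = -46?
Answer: -11217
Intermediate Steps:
F(a) = 1
((D - 34)*2 + (-853 - 1*10205)) + F(-4) = ((-46 - 34)*2 + (-853 - 1*10205)) + 1 = (-80*2 + (-853 - 10205)) + 1 = (-160 - 11058) + 1 = -11218 + 1 = -11217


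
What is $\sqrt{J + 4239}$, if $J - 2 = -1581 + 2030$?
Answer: $\sqrt{4690} \approx 68.484$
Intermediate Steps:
$J = 451$ ($J = 2 + \left(-1581 + 2030\right) = 2 + 449 = 451$)
$\sqrt{J + 4239} = \sqrt{451 + 4239} = \sqrt{4690}$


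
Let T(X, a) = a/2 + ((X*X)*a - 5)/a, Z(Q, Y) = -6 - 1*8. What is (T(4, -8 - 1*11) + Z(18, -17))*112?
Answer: -15400/19 ≈ -810.53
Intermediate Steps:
Z(Q, Y) = -14 (Z(Q, Y) = -6 - 8 = -14)
T(X, a) = a/2 + (-5 + a*X²)/a (T(X, a) = a*(½) + (X²*a - 5)/a = a/2 + (a*X² - 5)/a = a/2 + (-5 + a*X²)/a)
(T(4, -8 - 1*11) + Z(18, -17))*112 = ((4² + (-8 - 1*11)/2 - 5/(-8 - 1*11)) - 14)*112 = ((16 + (-8 - 11)/2 - 5/(-8 - 11)) - 14)*112 = ((16 + (½)*(-19) - 5/(-19)) - 14)*112 = ((16 - 19/2 - 5*(-1/19)) - 14)*112 = ((16 - 19/2 + 5/19) - 14)*112 = (257/38 - 14)*112 = -275/38*112 = -15400/19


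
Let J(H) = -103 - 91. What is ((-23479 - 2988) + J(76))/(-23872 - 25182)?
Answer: 26661/49054 ≈ 0.54350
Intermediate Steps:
J(H) = -194
((-23479 - 2988) + J(76))/(-23872 - 25182) = ((-23479 - 2988) - 194)/(-23872 - 25182) = (-26467 - 194)/(-49054) = -26661*(-1/49054) = 26661/49054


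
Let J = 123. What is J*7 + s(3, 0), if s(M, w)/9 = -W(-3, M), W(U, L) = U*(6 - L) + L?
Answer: 915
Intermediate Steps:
W(U, L) = L + U*(6 - L)
s(M, w) = 162 - 36*M (s(M, w) = 9*(-(M + 6*(-3) - 1*M*(-3))) = 9*(-(M - 18 + 3*M)) = 9*(-(-18 + 4*M)) = 9*(18 - 4*M) = 162 - 36*M)
J*7 + s(3, 0) = 123*7 + (162 - 36*3) = 861 + (162 - 108) = 861 + 54 = 915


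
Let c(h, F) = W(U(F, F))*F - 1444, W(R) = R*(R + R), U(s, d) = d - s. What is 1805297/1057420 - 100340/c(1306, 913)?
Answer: 2090545609/29363740 ≈ 71.195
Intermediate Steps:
W(R) = 2*R**2 (W(R) = R*(2*R) = 2*R**2)
c(h, F) = -1444 (c(h, F) = (2*(F - F)**2)*F - 1444 = (2*0**2)*F - 1444 = (2*0)*F - 1444 = 0*F - 1444 = 0 - 1444 = -1444)
1805297/1057420 - 100340/c(1306, 913) = 1805297/1057420 - 100340/(-1444) = 1805297*(1/1057420) - 100340*(-1/1444) = 138869/81340 + 25085/361 = 2090545609/29363740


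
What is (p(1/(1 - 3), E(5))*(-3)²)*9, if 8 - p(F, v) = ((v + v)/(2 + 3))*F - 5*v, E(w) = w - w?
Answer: 648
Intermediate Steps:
E(w) = 0
p(F, v) = 8 + 5*v - 2*F*v/5 (p(F, v) = 8 - (((v + v)/(2 + 3))*F - 5*v) = 8 - (((2*v)/5)*F - 5*v) = 8 - (((2*v)*(⅕))*F - 5*v) = 8 - ((2*v/5)*F - 5*v) = 8 - (2*F*v/5 - 5*v) = 8 - (-5*v + 2*F*v/5) = 8 + (5*v - 2*F*v/5) = 8 + 5*v - 2*F*v/5)
(p(1/(1 - 3), E(5))*(-3)²)*9 = ((8 + 5*0 - ⅖*0/(1 - 3))*(-3)²)*9 = ((8 + 0 - ⅖*0/(-2))*9)*9 = ((8 + 0 - ⅖*(-½)*0)*9)*9 = ((8 + 0 + 0)*9)*9 = (8*9)*9 = 72*9 = 648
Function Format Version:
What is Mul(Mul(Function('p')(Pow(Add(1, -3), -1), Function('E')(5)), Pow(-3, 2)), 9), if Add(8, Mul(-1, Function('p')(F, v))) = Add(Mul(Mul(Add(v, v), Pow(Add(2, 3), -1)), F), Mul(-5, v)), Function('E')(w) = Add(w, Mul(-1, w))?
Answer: 648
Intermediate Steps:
Function('E')(w) = 0
Function('p')(F, v) = Add(8, Mul(5, v), Mul(Rational(-2, 5), F, v)) (Function('p')(F, v) = Add(8, Mul(-1, Add(Mul(Mul(Add(v, v), Pow(Add(2, 3), -1)), F), Mul(-5, v)))) = Add(8, Mul(-1, Add(Mul(Mul(Mul(2, v), Pow(5, -1)), F), Mul(-5, v)))) = Add(8, Mul(-1, Add(Mul(Mul(Mul(2, v), Rational(1, 5)), F), Mul(-5, v)))) = Add(8, Mul(-1, Add(Mul(Mul(Rational(2, 5), v), F), Mul(-5, v)))) = Add(8, Mul(-1, Add(Mul(Rational(2, 5), F, v), Mul(-5, v)))) = Add(8, Mul(-1, Add(Mul(-5, v), Mul(Rational(2, 5), F, v)))) = Add(8, Add(Mul(5, v), Mul(Rational(-2, 5), F, v))) = Add(8, Mul(5, v), Mul(Rational(-2, 5), F, v)))
Mul(Mul(Function('p')(Pow(Add(1, -3), -1), Function('E')(5)), Pow(-3, 2)), 9) = Mul(Mul(Add(8, Mul(5, 0), Mul(Rational(-2, 5), Pow(Add(1, -3), -1), 0)), Pow(-3, 2)), 9) = Mul(Mul(Add(8, 0, Mul(Rational(-2, 5), Pow(-2, -1), 0)), 9), 9) = Mul(Mul(Add(8, 0, Mul(Rational(-2, 5), Rational(-1, 2), 0)), 9), 9) = Mul(Mul(Add(8, 0, 0), 9), 9) = Mul(Mul(8, 9), 9) = Mul(72, 9) = 648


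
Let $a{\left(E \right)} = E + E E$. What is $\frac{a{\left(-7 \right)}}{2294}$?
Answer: $\frac{21}{1147} \approx 0.018309$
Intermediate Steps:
$a{\left(E \right)} = E + E^{2}$
$\frac{a{\left(-7 \right)}}{2294} = \frac{\left(-7\right) \left(1 - 7\right)}{2294} = \left(-7\right) \left(-6\right) \frac{1}{2294} = 42 \cdot \frac{1}{2294} = \frac{21}{1147}$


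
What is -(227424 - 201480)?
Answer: -25944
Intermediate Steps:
-(227424 - 201480) = -552/(1/(319 + (93 - 365))) = -552/(1/(319 - 272)) = -552/(1/47) = -552/1/47 = -552*47 = -25944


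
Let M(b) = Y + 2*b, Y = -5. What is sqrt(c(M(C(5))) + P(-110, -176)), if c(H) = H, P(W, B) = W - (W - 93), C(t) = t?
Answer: 7*sqrt(2) ≈ 9.8995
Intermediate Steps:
P(W, B) = 93 (P(W, B) = W - (-93 + W) = W + (93 - W) = 93)
M(b) = -5 + 2*b
sqrt(c(M(C(5))) + P(-110, -176)) = sqrt((-5 + 2*5) + 93) = sqrt((-5 + 10) + 93) = sqrt(5 + 93) = sqrt(98) = 7*sqrt(2)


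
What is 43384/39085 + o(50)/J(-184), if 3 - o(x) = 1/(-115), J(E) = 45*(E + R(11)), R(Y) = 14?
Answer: 3815355059/3438502875 ≈ 1.1096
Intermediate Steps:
J(E) = 630 + 45*E (J(E) = 45*(E + 14) = 45*(14 + E) = 630 + 45*E)
o(x) = 346/115 (o(x) = 3 - 1/(-115) = 3 - 1*(-1/115) = 3 + 1/115 = 346/115)
43384/39085 + o(50)/J(-184) = 43384/39085 + 346/(115*(630 + 45*(-184))) = 43384*(1/39085) + 346/(115*(630 - 8280)) = 43384/39085 + (346/115)/(-7650) = 43384/39085 + (346/115)*(-1/7650) = 43384/39085 - 173/439875 = 3815355059/3438502875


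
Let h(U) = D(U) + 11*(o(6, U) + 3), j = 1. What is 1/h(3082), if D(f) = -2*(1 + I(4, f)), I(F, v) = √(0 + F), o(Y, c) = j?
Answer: 1/38 ≈ 0.026316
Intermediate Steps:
o(Y, c) = 1
I(F, v) = √F
D(f) = -6 (D(f) = -2*(1 + √4) = -2*(1 + 2) = -2*3 = -6)
h(U) = 38 (h(U) = -6 + 11*(1 + 3) = -6 + 11*4 = -6 + 44 = 38)
1/h(3082) = 1/38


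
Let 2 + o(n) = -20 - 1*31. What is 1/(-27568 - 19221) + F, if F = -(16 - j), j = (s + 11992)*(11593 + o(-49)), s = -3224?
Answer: 4734237537455/46789 ≈ 1.0118e+8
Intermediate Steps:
o(n) = -53 (o(n) = -2 + (-20 - 1*31) = -2 + (-20 - 31) = -2 - 51 = -53)
j = 101182720 (j = (-3224 + 11992)*(11593 - 53) = 8768*11540 = 101182720)
F = 101182704 (F = -(16 - 1*101182720) = -(16 - 101182720) = -1*(-101182704) = 101182704)
1/(-27568 - 19221) + F = 1/(-27568 - 19221) + 101182704 = 1/(-46789) + 101182704 = -1/46789 + 101182704 = 4734237537455/46789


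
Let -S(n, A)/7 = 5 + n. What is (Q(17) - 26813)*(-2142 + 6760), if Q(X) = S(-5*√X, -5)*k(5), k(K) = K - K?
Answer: -123822434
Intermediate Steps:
k(K) = 0
S(n, A) = -35 - 7*n (S(n, A) = -7*(5 + n) = -35 - 7*n)
Q(X) = 0 (Q(X) = (-35 - (-35)*√X)*0 = (-35 + 35*√X)*0 = 0)
(Q(17) - 26813)*(-2142 + 6760) = (0 - 26813)*(-2142 + 6760) = -26813*4618 = -123822434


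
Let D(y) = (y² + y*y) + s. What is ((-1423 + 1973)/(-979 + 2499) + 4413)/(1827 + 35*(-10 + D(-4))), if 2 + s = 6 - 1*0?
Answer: 95833/59432 ≈ 1.6125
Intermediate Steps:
s = 4 (s = -2 + (6 - 1*0) = -2 + (6 + 0) = -2 + 6 = 4)
D(y) = 4 + 2*y² (D(y) = (y² + y*y) + 4 = (y² + y²) + 4 = 2*y² + 4 = 4 + 2*y²)
((-1423 + 1973)/(-979 + 2499) + 4413)/(1827 + 35*(-10 + D(-4))) = ((-1423 + 1973)/(-979 + 2499) + 4413)/(1827 + 35*(-10 + (4 + 2*(-4)²))) = (550/1520 + 4413)/(1827 + 35*(-10 + (4 + 2*16))) = (550*(1/1520) + 4413)/(1827 + 35*(-10 + (4 + 32))) = (55/152 + 4413)/(1827 + 35*(-10 + 36)) = 670831/(152*(1827 + 35*26)) = 670831/(152*(1827 + 910)) = (670831/152)/2737 = (670831/152)*(1/2737) = 95833/59432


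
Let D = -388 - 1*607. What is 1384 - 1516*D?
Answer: 1509804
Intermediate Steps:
D = -995 (D = -388 - 607 = -995)
1384 - 1516*D = 1384 - 1516*(-995) = 1384 + 1508420 = 1509804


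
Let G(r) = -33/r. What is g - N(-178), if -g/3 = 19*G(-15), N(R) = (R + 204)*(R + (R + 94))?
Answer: 33433/5 ≈ 6686.6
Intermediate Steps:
N(R) = (94 + 2*R)*(204 + R) (N(R) = (204 + R)*(R + (94 + R)) = (204 + R)*(94 + 2*R) = (94 + 2*R)*(204 + R))
g = -627/5 (g = -57*(-33/(-15)) = -57*(-33*(-1/15)) = -57*11/5 = -3*209/5 = -627/5 ≈ -125.40)
g - N(-178) = -627/5 - (19176 + 2*(-178)² + 502*(-178)) = -627/5 - (19176 + 2*31684 - 89356) = -627/5 - (19176 + 63368 - 89356) = -627/5 - 1*(-6812) = -627/5 + 6812 = 33433/5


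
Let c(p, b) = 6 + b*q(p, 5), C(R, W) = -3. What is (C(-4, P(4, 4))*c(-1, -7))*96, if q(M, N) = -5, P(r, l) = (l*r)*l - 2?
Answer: -11808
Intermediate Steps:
P(r, l) = -2 + r*l² (P(r, l) = r*l² - 2 = -2 + r*l²)
c(p, b) = 6 - 5*b (c(p, b) = 6 + b*(-5) = 6 - 5*b)
(C(-4, P(4, 4))*c(-1, -7))*96 = -3*(6 - 5*(-7))*96 = -3*(6 + 35)*96 = -3*41*96 = -123*96 = -11808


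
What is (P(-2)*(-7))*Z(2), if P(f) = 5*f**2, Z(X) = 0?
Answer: 0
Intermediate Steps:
(P(-2)*(-7))*Z(2) = ((5*(-2)**2)*(-7))*0 = ((5*4)*(-7))*0 = (20*(-7))*0 = -140*0 = 0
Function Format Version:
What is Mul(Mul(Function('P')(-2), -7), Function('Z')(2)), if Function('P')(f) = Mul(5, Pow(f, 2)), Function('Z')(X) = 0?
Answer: 0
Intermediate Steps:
Mul(Mul(Function('P')(-2), -7), Function('Z')(2)) = Mul(Mul(Mul(5, Pow(-2, 2)), -7), 0) = Mul(Mul(Mul(5, 4), -7), 0) = Mul(Mul(20, -7), 0) = Mul(-140, 0) = 0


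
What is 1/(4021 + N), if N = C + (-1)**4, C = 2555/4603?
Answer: 4603/18515821 ≈ 0.00024860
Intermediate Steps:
C = 2555/4603 (C = 2555*(1/4603) = 2555/4603 ≈ 0.55507)
N = 7158/4603 (N = 2555/4603 + (-1)**4 = 2555/4603 + 1 = 7158/4603 ≈ 1.5551)
1/(4021 + N) = 1/(4021 + 7158/4603) = 1/(18515821/4603) = 4603/18515821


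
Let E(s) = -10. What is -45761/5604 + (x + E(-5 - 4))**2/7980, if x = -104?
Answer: -1282207/196140 ≈ -6.5372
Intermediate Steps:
-45761/5604 + (x + E(-5 - 4))**2/7980 = -45761/5604 + (-104 - 10)**2/7980 = -45761*1/5604 + (-114)**2*(1/7980) = -45761/5604 + 12996*(1/7980) = -45761/5604 + 57/35 = -1282207/196140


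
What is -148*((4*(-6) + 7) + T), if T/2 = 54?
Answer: -13468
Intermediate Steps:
T = 108 (T = 2*54 = 108)
-148*((4*(-6) + 7) + T) = -148*((4*(-6) + 7) + 108) = -148*((-24 + 7) + 108) = -148*(-17 + 108) = -148*91 = -13468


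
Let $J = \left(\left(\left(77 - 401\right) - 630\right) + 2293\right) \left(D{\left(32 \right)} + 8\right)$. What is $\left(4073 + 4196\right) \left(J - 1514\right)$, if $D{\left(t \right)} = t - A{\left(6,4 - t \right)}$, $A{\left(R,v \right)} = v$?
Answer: $740389722$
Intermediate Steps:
$D{\left(t \right)} = -4 + 2 t$ ($D{\left(t \right)} = t - \left(4 - t\right) = t + \left(-4 + t\right) = -4 + 2 t$)
$J = 91052$ ($J = \left(\left(\left(77 - 401\right) - 630\right) + 2293\right) \left(\left(-4 + 2 \cdot 32\right) + 8\right) = \left(\left(-324 - 630\right) + 2293\right) \left(\left(-4 + 64\right) + 8\right) = \left(-954 + 2293\right) \left(60 + 8\right) = 1339 \cdot 68 = 91052$)
$\left(4073 + 4196\right) \left(J - 1514\right) = \left(4073 + 4196\right) \left(91052 - 1514\right) = 8269 \cdot 89538 = 740389722$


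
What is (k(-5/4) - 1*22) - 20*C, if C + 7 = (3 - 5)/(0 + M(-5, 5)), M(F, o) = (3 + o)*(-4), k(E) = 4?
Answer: 483/4 ≈ 120.75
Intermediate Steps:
M(F, o) = -12 - 4*o
C = -111/16 (C = -7 + (3 - 5)/(0 + (-12 - 4*5)) = -7 - 2/(0 + (-12 - 20)) = -7 - 2/(0 - 32) = -7 - 2/(-32) = -7 - 2*(-1/32) = -7 + 1/16 = -111/16 ≈ -6.9375)
(k(-5/4) - 1*22) - 20*C = (4 - 1*22) - 20*(-111/16) = (4 - 22) + 555/4 = -18 + 555/4 = 483/4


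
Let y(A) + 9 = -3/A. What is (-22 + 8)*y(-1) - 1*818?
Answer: -734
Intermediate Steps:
y(A) = -9 - 3/A
(-22 + 8)*y(-1) - 1*818 = (-22 + 8)*(-9 - 3/(-1)) - 1*818 = -14*(-9 - 3*(-1)) - 818 = -14*(-9 + 3) - 818 = -14*(-6) - 818 = 84 - 818 = -734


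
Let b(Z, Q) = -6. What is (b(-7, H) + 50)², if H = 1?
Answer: 1936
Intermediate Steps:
(b(-7, H) + 50)² = (-6 + 50)² = 44² = 1936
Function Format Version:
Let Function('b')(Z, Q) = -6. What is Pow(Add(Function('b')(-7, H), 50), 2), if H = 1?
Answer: 1936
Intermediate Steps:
Pow(Add(Function('b')(-7, H), 50), 2) = Pow(Add(-6, 50), 2) = Pow(44, 2) = 1936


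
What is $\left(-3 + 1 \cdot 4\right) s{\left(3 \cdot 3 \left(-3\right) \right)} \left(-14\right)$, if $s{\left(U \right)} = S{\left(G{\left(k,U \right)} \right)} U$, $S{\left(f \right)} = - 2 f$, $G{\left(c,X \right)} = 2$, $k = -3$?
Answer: $-1512$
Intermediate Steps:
$s{\left(U \right)} = - 4 U$ ($s{\left(U \right)} = \left(-2\right) 2 U = - 4 U$)
$\left(-3 + 1 \cdot 4\right) s{\left(3 \cdot 3 \left(-3\right) \right)} \left(-14\right) = \left(-3 + 1 \cdot 4\right) \left(- 4 \cdot 3 \cdot 3 \left(-3\right)\right) \left(-14\right) = \left(-3 + 4\right) \left(- 4 \cdot 9 \left(-3\right)\right) \left(-14\right) = 1 \left(\left(-4\right) \left(-27\right)\right) \left(-14\right) = 1 \cdot 108 \left(-14\right) = 108 \left(-14\right) = -1512$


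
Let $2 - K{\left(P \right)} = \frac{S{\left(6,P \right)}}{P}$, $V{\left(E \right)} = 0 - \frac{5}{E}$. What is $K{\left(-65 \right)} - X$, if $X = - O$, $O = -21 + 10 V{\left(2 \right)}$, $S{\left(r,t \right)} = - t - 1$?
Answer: $- \frac{2796}{65} \approx -43.015$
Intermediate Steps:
$V{\left(E \right)} = - \frac{5}{E}$ ($V{\left(E \right)} = 0 - \frac{5}{E} = - \frac{5}{E}$)
$S{\left(r,t \right)} = -1 - t$
$K{\left(P \right)} = 2 - \frac{-1 - P}{P}$
$O = -46$ ($O = -21 + 10 \left(- \frac{5}{2}\right) = -21 - 25 = -46$)
$X = 46$ ($X = \left(-1\right) \left(-46\right) = 46$)
$K{\left(-65 \right)} - X = \left(3 + \frac{1}{-65}\right) - 46 = \left(3 - \frac{1}{65}\right) - 46 = \frac{194}{65} - 46 = - \frac{2796}{65}$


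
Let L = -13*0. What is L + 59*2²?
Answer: 236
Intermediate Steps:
L = 0
L + 59*2² = 0 + 59*2² = 0 + 59*4 = 0 + 236 = 236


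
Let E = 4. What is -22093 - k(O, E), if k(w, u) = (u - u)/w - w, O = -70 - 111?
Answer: -22274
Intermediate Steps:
O = -181
k(w, u) = -w (k(w, u) = 0/w - w = 0 - w = -w)
-22093 - k(O, E) = -22093 - (-1)*(-181) = -22093 - 1*181 = -22093 - 181 = -22274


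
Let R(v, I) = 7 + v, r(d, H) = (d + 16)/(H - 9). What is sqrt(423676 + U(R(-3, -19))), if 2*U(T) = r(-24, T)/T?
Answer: sqrt(10591905)/5 ≈ 650.90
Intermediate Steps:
r(d, H) = (16 + d)/(-9 + H)
U(T) = -4/(T*(-9 + T)) (U(T) = (((16 - 24)/(-9 + T))/T)/2 = ((-8/(-9 + T))/T)/2 = (-8/(T*(-9 + T)))/2 = -4/(T*(-9 + T)))
sqrt(423676 + U(R(-3, -19))) = sqrt(423676 - 4/((7 - 3)*(-9 + (7 - 3)))) = sqrt(423676 - 4/(4*(-9 + 4))) = sqrt(423676 - 4*1/4/(-5)) = sqrt(423676 - 4*1/4*(-1/5)) = sqrt(423676 + 1/5) = sqrt(2118381/5) = sqrt(10591905)/5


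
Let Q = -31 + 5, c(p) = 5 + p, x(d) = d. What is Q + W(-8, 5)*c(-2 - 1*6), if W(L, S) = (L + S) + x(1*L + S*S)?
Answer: -68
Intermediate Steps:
Q = -26
W(L, S) = S + S**2 + 2*L (W(L, S) = (L + S) + (1*L + S*S) = (L + S) + (L + S**2) = S + S**2 + 2*L)
Q + W(-8, 5)*c(-2 - 1*6) = -26 + (5 + 5**2 + 2*(-8))*(5 + (-2 - 1*6)) = -26 + (5 + 25 - 16)*(5 + (-2 - 6)) = -26 + 14*(5 - 8) = -26 + 14*(-3) = -26 - 42 = -68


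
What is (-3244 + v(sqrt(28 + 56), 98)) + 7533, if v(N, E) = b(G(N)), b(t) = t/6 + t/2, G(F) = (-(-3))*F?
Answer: 4289 + 4*sqrt(21) ≈ 4307.3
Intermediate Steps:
G(F) = 3*F (G(F) = (-3*(-1))*F = 3*F)
b(t) = 2*t/3 (b(t) = t*(1/6) + t*(1/2) = t/6 + t/2 = 2*t/3)
v(N, E) = 2*N (v(N, E) = 2*(3*N)/3 = 2*N)
(-3244 + v(sqrt(28 + 56), 98)) + 7533 = (-3244 + 2*sqrt(28 + 56)) + 7533 = (-3244 + 2*sqrt(84)) + 7533 = (-3244 + 2*(2*sqrt(21))) + 7533 = (-3244 + 4*sqrt(21)) + 7533 = 4289 + 4*sqrt(21)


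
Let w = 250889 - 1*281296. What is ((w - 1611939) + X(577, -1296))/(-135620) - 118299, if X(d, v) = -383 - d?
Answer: -8021033537/67810 ≈ -1.1829e+5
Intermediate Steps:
w = -30407 (w = 250889 - 281296 = -30407)
((w - 1611939) + X(577, -1296))/(-135620) - 118299 = ((-30407 - 1611939) + (-383 - 1*577))/(-135620) - 118299 = (-1642346 + (-383 - 577))*(-1/135620) - 118299 = (-1642346 - 960)*(-1/135620) - 118299 = -1643306*(-1/135620) - 118299 = 821653/67810 - 118299 = -8021033537/67810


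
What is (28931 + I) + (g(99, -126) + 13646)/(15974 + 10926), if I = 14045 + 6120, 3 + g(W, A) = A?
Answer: 1320695917/26900 ≈ 49097.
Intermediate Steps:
g(W, A) = -3 + A
I = 20165
(28931 + I) + (g(99, -126) + 13646)/(15974 + 10926) = (28931 + 20165) + ((-3 - 126) + 13646)/(15974 + 10926) = 49096 + (-129 + 13646)/26900 = 49096 + 13517*(1/26900) = 49096 + 13517/26900 = 1320695917/26900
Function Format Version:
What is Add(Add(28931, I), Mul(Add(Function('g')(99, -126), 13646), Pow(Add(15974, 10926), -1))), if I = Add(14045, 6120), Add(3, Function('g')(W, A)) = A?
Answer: Rational(1320695917, 26900) ≈ 49097.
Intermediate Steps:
Function('g')(W, A) = Add(-3, A)
I = 20165
Add(Add(28931, I), Mul(Add(Function('g')(99, -126), 13646), Pow(Add(15974, 10926), -1))) = Add(Add(28931, 20165), Mul(Add(Add(-3, -126), 13646), Pow(Add(15974, 10926), -1))) = Add(49096, Mul(Add(-129, 13646), Pow(26900, -1))) = Add(49096, Mul(13517, Rational(1, 26900))) = Add(49096, Rational(13517, 26900)) = Rational(1320695917, 26900)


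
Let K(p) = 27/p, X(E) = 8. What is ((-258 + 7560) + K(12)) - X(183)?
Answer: 29185/4 ≈ 7296.3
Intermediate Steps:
((-258 + 7560) + K(12)) - X(183) = ((-258 + 7560) + 27/12) - 1*8 = (7302 + 27*(1/12)) - 8 = (7302 + 9/4) - 8 = 29217/4 - 8 = 29185/4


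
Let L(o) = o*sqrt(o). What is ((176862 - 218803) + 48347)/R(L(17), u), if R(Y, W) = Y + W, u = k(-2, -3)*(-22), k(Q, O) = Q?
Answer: -281864/2977 + 108902*sqrt(17)/2977 ≈ 56.147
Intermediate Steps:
L(o) = o**(3/2)
u = 44 (u = -2*(-22) = 44)
R(Y, W) = W + Y
((176862 - 218803) + 48347)/R(L(17), u) = ((176862 - 218803) + 48347)/(44 + 17**(3/2)) = (-41941 + 48347)/(44 + 17*sqrt(17)) = 6406/(44 + 17*sqrt(17))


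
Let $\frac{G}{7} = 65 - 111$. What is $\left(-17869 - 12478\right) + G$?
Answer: $-30669$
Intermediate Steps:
$G = -322$ ($G = 7 \left(65 - 111\right) = 7 \left(-46\right) = -322$)
$\left(-17869 - 12478\right) + G = \left(-17869 - 12478\right) - 322 = -30347 - 322 = -30669$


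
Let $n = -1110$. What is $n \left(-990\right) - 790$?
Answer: $1098110$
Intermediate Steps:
$n \left(-990\right) - 790 = \left(-1110\right) \left(-990\right) - 790 = 1098900 - 790 = 1098110$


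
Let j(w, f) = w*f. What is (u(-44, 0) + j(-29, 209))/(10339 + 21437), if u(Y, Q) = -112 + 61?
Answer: -191/993 ≈ -0.19235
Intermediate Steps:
j(w, f) = f*w
u(Y, Q) = -51
(u(-44, 0) + j(-29, 209))/(10339 + 21437) = (-51 + 209*(-29))/(10339 + 21437) = (-51 - 6061)/31776 = -6112*1/31776 = -191/993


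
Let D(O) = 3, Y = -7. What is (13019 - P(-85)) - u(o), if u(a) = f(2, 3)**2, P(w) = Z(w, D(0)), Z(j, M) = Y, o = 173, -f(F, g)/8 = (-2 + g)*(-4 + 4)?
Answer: 13026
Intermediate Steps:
f(F, g) = 0 (f(F, g) = -8*(-2 + g)*(-4 + 4) = -8*(-2 + g)*0 = -8*0 = 0)
Z(j, M) = -7
P(w) = -7
u(a) = 0 (u(a) = 0**2 = 0)
(13019 - P(-85)) - u(o) = (13019 - 1*(-7)) - 1*0 = (13019 + 7) + 0 = 13026 + 0 = 13026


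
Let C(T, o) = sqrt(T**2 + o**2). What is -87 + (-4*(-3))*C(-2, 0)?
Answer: -63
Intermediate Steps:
-87 + (-4*(-3))*C(-2, 0) = -87 + (-4*(-3))*sqrt((-2)**2 + 0**2) = -87 + 12*sqrt(4 + 0) = -87 + 12*sqrt(4) = -87 + 12*2 = -87 + 24 = -63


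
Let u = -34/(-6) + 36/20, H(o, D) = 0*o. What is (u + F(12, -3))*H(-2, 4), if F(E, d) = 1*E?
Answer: 0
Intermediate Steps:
H(o, D) = 0
F(E, d) = E
u = 112/15 (u = -34*(-1/6) + 36*(1/20) = 17/3 + 9/5 = 112/15 ≈ 7.4667)
(u + F(12, -3))*H(-2, 4) = (112/15 + 12)*0 = (292/15)*0 = 0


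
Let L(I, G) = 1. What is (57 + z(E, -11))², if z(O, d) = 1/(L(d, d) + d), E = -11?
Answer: 323761/100 ≈ 3237.6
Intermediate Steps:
z(O, d) = 1/(1 + d)
(57 + z(E, -11))² = (57 + 1/(1 - 11))² = (57 + 1/(-10))² = (57 - ⅒)² = (569/10)² = 323761/100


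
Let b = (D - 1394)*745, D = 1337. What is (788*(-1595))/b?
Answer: 251372/8493 ≈ 29.598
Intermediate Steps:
b = -42465 (b = (1337 - 1394)*745 = -57*745 = -42465)
(788*(-1595))/b = (788*(-1595))/(-42465) = -1256860*(-1/42465) = 251372/8493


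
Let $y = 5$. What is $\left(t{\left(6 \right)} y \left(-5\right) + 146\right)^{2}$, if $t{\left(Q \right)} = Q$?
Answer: $16$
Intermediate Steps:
$\left(t{\left(6 \right)} y \left(-5\right) + 146\right)^{2} = \left(6 \cdot 5 \left(-5\right) + 146\right)^{2} = \left(30 \left(-5\right) + 146\right)^{2} = \left(-150 + 146\right)^{2} = \left(-4\right)^{2} = 16$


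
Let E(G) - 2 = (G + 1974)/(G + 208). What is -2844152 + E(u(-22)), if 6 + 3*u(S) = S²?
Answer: -1567123450/551 ≈ -2.8441e+6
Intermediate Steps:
u(S) = -2 + S²/3
E(G) = 2 + (1974 + G)/(208 + G) (E(G) = 2 + (G + 1974)/(G + 208) = 2 + (1974 + G)/(208 + G))
-2844152 + E(u(-22)) = -2844152 + (2390 + 3*(-2 + (⅓)*(-22)²))/(208 + (-2 + (⅓)*(-22)²)) = -2844152 + (2390 + 3*(-2 + (⅓)*484))/(208 + (-2 + (⅓)*484)) = -2844152 + (2390 + 3*(-2 + 484/3))/(208 + (-2 + 484/3)) = -2844152 + (2390 + 3*(478/3))/(208 + 478/3) = -2844152 + (2390 + 478)/(1102/3) = -2844152 + (3/1102)*2868 = -2844152 + 4302/551 = -1567123450/551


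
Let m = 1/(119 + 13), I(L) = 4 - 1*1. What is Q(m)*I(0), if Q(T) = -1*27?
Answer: -81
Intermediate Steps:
I(L) = 3 (I(L) = 4 - 1 = 3)
m = 1/132 ≈ 0.0075758
Q(T) = -27
Q(m)*I(0) = -27*3 = -81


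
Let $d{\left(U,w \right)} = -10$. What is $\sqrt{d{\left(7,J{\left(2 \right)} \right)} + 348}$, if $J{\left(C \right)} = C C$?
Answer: $13 \sqrt{2} \approx 18.385$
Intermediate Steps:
$J{\left(C \right)} = C^{2}$
$\sqrt{d{\left(7,J{\left(2 \right)} \right)} + 348} = \sqrt{-10 + 348} = \sqrt{338} = 13 \sqrt{2}$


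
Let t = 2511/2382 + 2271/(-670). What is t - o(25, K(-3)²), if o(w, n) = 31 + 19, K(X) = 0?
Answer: -6960346/132995 ≈ -52.335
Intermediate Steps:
t = -310596/132995 (t = 2511*(1/2382) + 2271*(-1/670) = 837/794 - 2271/670 = -310596/132995 ≈ -2.3354)
o(w, n) = 50
t - o(25, K(-3)²) = -310596/132995 - 1*50 = -310596/132995 - 50 = -6960346/132995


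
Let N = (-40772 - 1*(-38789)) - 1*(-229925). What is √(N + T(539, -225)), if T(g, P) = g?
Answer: √228481 ≈ 478.00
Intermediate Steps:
N = 227942 (N = (-40772 + 38789) + 229925 = -1983 + 229925 = 227942)
√(N + T(539, -225)) = √(227942 + 539) = √228481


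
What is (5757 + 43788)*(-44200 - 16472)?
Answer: -3005994240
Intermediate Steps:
(5757 + 43788)*(-44200 - 16472) = 49545*(-60672) = -3005994240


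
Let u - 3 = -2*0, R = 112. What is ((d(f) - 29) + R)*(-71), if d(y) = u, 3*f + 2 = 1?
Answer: -6106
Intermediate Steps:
f = -⅓ (f = -⅔ + (⅓)*1 = -⅔ + ⅓ = -⅓ ≈ -0.33333)
u = 3 (u = 3 - 2*0 = 3 + 0 = 3)
d(y) = 3
((d(f) - 29) + R)*(-71) = ((3 - 29) + 112)*(-71) = (-26 + 112)*(-71) = 86*(-71) = -6106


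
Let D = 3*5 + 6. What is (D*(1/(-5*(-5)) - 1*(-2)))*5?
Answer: 1071/5 ≈ 214.20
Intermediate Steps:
D = 21 (D = 15 + 6 = 21)
(D*(1/(-5*(-5)) - 1*(-2)))*5 = (21*(1/(-5*(-5)) - 1*(-2)))*5 = (21*(1/25 + 2))*5 = (21*(51/25))*5 = (1071/25)*5 = 1071/5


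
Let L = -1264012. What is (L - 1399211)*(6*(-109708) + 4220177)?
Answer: -9486211237167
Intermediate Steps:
(L - 1399211)*(6*(-109708) + 4220177) = (-1264012 - 1399211)*(6*(-109708) + 4220177) = -2663223*(-658248 + 4220177) = -2663223*3561929 = -9486211237167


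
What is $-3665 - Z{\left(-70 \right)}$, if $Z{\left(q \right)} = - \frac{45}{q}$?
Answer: $- \frac{51319}{14} \approx -3665.6$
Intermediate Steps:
$-3665 - Z{\left(-70 \right)} = -3665 - - \frac{45}{-70} = -3665 - \left(-45\right) \left(- \frac{1}{70}\right) = -3665 - \frac{9}{14} = - \frac{51319}{14}$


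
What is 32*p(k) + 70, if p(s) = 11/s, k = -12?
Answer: 122/3 ≈ 40.667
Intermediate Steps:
32*p(k) + 70 = 32*(11/(-12)) + 70 = 32*(11*(-1/12)) + 70 = 32*(-11/12) + 70 = -88/3 + 70 = 122/3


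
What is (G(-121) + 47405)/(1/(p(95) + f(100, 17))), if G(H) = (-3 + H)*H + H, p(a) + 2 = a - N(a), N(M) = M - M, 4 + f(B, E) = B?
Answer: 11772432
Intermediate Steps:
f(B, E) = -4 + B
N(M) = 0
p(a) = -2 + a (p(a) = -2 + (a - 1*0) = -2 + (a + 0) = -2 + a)
G(H) = H + H*(-3 + H) (G(H) = H*(-3 + H) + H = H + H*(-3 + H))
(G(-121) + 47405)/(1/(p(95) + f(100, 17))) = (-121*(-2 - 121) + 47405)/(1/((-2 + 95) + (-4 + 100))) = (-121*(-123) + 47405)/(1/(93 + 96)) = (14883 + 47405)/(1/189) = 62288/(1/189) = 62288*189 = 11772432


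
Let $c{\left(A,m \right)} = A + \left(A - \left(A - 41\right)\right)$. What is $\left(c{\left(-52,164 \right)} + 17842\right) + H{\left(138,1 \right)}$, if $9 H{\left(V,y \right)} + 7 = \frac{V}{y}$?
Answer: $\frac{160610}{9} \approx 17846.0$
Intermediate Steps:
$H{\left(V,y \right)} = - \frac{7}{9} + \frac{V}{9 y}$ ($H{\left(V,y \right)} = - \frac{7}{9} + \frac{V \frac{1}{y}}{9} = - \frac{7}{9} + \frac{V}{9 y}$)
$c{\left(A,m \right)} = 41 + A$ ($c{\left(A,m \right)} = A + \left(A - \left(-41 + A\right)\right) = A + 41 = 41 + A$)
$\left(c{\left(-52,164 \right)} + 17842\right) + H{\left(138,1 \right)} = \left(\left(41 - 52\right) + 17842\right) + \frac{138 - 7}{9 \cdot 1} = \left(-11 + 17842\right) + \frac{1}{9} \cdot 1 \left(138 - 7\right) = 17831 + \frac{1}{9} \cdot 1 \cdot 131 = 17831 + \frac{131}{9} = \frac{160610}{9}$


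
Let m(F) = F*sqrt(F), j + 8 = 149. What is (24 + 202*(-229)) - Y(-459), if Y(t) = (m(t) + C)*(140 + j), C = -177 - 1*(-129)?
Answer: -32746 + 386937*I*sqrt(51) ≈ -32746.0 + 2.7633e+6*I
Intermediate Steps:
j = 141 (j = -8 + 149 = 141)
m(F) = F**(3/2)
C = -48 (C = -177 + 129 = -48)
Y(t) = -13488 + 281*t**(3/2) (Y(t) = (t**(3/2) - 48)*(140 + 141) = (-48 + t**(3/2))*281 = -13488 + 281*t**(3/2))
(24 + 202*(-229)) - Y(-459) = (24 + 202*(-229)) - (-13488 + 281*(-459)**(3/2)) = (24 - 46258) - (-13488 + 281*(-1377*I*sqrt(51))) = -46234 - (-13488 - 386937*I*sqrt(51)) = -46234 + (13488 + 386937*I*sqrt(51)) = -32746 + 386937*I*sqrt(51)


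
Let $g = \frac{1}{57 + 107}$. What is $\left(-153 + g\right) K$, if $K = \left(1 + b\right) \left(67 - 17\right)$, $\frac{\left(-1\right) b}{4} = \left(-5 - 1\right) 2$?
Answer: $- \frac{30736475}{82} \approx -3.7484 \cdot 10^{5}$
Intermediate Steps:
$g = \frac{1}{164} \approx 0.0060976$
$b = 48$ ($b = - 4 \left(-5 - 1\right) 2 = - 4 \left(\left(-6\right) 2\right) = \left(-4\right) \left(-12\right) = 48$)
$K = 2450$ ($K = \left(1 + 48\right) \left(67 - 17\right) = 49 \cdot 50 = 2450$)
$\left(-153 + g\right) K = \left(-153 + \frac{1}{164}\right) 2450 = \left(- \frac{25091}{164}\right) 2450 = - \frac{30736475}{82}$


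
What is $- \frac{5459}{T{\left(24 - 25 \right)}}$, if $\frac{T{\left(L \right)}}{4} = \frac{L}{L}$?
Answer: $- \frac{5459}{4} \approx -1364.8$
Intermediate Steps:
$T{\left(L \right)} = 4$ ($T{\left(L \right)} = 4 \frac{L}{L} = 4 \cdot 1 = 4$)
$- \frac{5459}{T{\left(24 - 25 \right)}} = - \frac{5459}{4}$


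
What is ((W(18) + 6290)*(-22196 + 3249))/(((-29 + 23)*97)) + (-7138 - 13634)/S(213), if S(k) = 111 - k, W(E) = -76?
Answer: 1001769035/4947 ≈ 2.0250e+5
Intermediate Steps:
((W(18) + 6290)*(-22196 + 3249))/(((-29 + 23)*97)) + (-7138 - 13634)/S(213) = ((-76 + 6290)*(-22196 + 3249))/(((-29 + 23)*97)) + (-7138 - 13634)/(111 - 1*213) = (6214*(-18947))/((-6*97)) - 20772/(111 - 213) = -117736658/(-582) - 20772/(-102) = -117736658*(-1/582) - 20772*(-1/102) = 58868329/291 + 3462/17 = 1001769035/4947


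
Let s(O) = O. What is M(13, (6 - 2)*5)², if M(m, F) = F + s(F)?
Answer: 1600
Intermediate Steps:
M(m, F) = 2*F (M(m, F) = F + F = 2*F)
M(13, (6 - 2)*5)² = (2*((6 - 2)*5))² = (2*(4*5))² = (2*20)² = 40² = 1600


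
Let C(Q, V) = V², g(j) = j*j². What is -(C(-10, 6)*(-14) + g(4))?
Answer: 440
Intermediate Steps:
g(j) = j³
-(C(-10, 6)*(-14) + g(4)) = -(6²*(-14) + 4³) = -(36*(-14) + 64) = -(-504 + 64) = -1*(-440) = 440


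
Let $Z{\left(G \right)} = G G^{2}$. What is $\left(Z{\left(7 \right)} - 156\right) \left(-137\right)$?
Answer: $-25619$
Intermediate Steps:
$Z{\left(G \right)} = G^{3}$
$\left(Z{\left(7 \right)} - 156\right) \left(-137\right) = \left(7^{3} - 156\right) \left(-137\right) = \left(343 - 156\right) \left(-137\right) = 187 \left(-137\right) = -25619$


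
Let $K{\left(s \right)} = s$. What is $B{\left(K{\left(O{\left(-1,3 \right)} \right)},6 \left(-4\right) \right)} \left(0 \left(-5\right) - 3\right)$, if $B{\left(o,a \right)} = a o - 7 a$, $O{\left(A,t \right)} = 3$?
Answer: $-288$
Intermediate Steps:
$B{\left(o,a \right)} = - 7 a + a o$
$B{\left(K{\left(O{\left(-1,3 \right)} \right)},6 \left(-4\right) \right)} \left(0 \left(-5\right) - 3\right) = 6 \left(-4\right) \left(-7 + 3\right) \left(0 \left(-5\right) - 3\right) = \left(-24\right) \left(-4\right) \left(0 - 3\right) = 96 \left(-3\right) = -288$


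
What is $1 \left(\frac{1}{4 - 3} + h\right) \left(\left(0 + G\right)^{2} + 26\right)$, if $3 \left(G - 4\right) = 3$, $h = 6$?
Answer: $357$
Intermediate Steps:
$G = 5$ ($G = 4 + \frac{1}{3} \cdot 3 = 4 + 1 = 5$)
$1 \left(\frac{1}{4 - 3} + h\right) \left(\left(0 + G\right)^{2} + 26\right) = 1 \left(\frac{1}{4 - 3} + 6\right) \left(\left(0 + 5\right)^{2} + 26\right) = 1 \left(1^{-1} + 6\right) \left(5^{2} + 26\right) = 1 \left(1 + 6\right) \left(25 + 26\right) = 1 \cdot 7 \cdot 51 = 7 \cdot 51 = 357$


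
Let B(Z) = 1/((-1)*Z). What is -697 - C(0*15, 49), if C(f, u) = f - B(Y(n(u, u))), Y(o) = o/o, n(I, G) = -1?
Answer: -698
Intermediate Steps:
Y(o) = 1
B(Z) = -1/Z
C(f, u) = 1 + f (C(f, u) = f - (-1)/1 = f - (-1) = f - 1*(-1) = f + 1 = 1 + f)
-697 - C(0*15, 49) = -697 - (1 + 0*15) = -697 - (1 + 0) = -697 - 1*1 = -697 - 1 = -698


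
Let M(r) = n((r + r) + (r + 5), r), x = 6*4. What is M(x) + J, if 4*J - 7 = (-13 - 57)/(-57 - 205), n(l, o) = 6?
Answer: 1024/131 ≈ 7.8168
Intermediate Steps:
x = 24
M(r) = 6
J = 238/131 (J = 7/4 + ((-13 - 57)/(-57 - 205))/4 = 7/4 + (-70/(-262))/4 = 7/4 + (-70*(-1/262))/4 = 7/4 + (¼)*(35/131) = 7/4 + 35/524 = 238/131 ≈ 1.8168)
M(x) + J = 6 + 238/131 = 1024/131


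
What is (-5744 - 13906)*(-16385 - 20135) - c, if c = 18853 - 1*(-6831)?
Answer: 717592316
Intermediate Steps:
c = 25684 (c = 18853 + 6831 = 25684)
(-5744 - 13906)*(-16385 - 20135) - c = (-5744 - 13906)*(-16385 - 20135) - 1*25684 = -19650*(-36520) - 25684 = 717618000 - 25684 = 717592316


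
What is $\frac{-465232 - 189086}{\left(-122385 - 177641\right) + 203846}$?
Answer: $\frac{15579}{2290} \approx 6.8031$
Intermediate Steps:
$\frac{-465232 - 189086}{\left(-122385 - 177641\right) + 203846} = - \frac{654318}{-300026 + 203846} = - \frac{654318}{-96180} = \left(-654318\right) \left(- \frac{1}{96180}\right) = \frac{15579}{2290}$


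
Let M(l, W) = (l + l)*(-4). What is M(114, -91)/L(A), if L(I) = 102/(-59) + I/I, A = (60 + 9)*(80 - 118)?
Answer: 53808/43 ≈ 1251.3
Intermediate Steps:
M(l, W) = -8*l (M(l, W) = (2*l)*(-4) = -8*l)
A = -2622 (A = 69*(-38) = -2622)
L(I) = -43/59 (L(I) = 102*(-1/59) + 1 = -102/59 + 1 = -43/59)
M(114, -91)/L(A) = (-8*114)/(-43/59) = -912*(-59/43) = 53808/43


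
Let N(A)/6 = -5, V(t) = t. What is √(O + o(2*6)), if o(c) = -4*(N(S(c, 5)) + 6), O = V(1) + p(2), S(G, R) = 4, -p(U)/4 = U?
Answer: √89 ≈ 9.4340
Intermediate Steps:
p(U) = -4*U
N(A) = -30 (N(A) = 6*(-5) = -30)
O = -7 (O = 1 - 4*2 = 1 - 8 = -7)
o(c) = 96 (o(c) = -4*(-30 + 6) = -4*(-24) = 96)
√(O + o(2*6)) = √(-7 + 96) = √89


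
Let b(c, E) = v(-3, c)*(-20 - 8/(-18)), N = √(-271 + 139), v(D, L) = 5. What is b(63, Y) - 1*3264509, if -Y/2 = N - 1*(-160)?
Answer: -29381461/9 ≈ -3.2646e+6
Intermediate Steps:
N = 2*I*√33 (N = √(-132) = 2*I*√33 ≈ 11.489*I)
Y = -320 - 4*I*√33 (Y = -2*(2*I*√33 - 1*(-160)) = -2*(2*I*√33 + 160) = -2*(160 + 2*I*√33) = -320 - 4*I*√33 ≈ -320.0 - 22.978*I)
b(c, E) = -880/9 (b(c, E) = 5*(-20 - 8/(-18)) = 5*(-20 - 8*(-1/18)) = 5*(-20 + 4/9) = 5*(-176/9) = -880/9)
b(63, Y) - 1*3264509 = -880/9 - 1*3264509 = -880/9 - 3264509 = -29381461/9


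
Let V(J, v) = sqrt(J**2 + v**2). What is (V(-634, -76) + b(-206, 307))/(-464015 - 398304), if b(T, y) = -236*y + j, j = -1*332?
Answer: 72784/862319 - 2*sqrt(101933)/862319 ≈ 0.083664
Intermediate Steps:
j = -332
b(T, y) = -332 - 236*y (b(T, y) = -236*y - 332 = -332 - 236*y)
(V(-634, -76) + b(-206, 307))/(-464015 - 398304) = (sqrt((-634)**2 + (-76)**2) + (-332 - 236*307))/(-464015 - 398304) = (sqrt(401956 + 5776) + (-332 - 72452))/(-862319) = (sqrt(407732) - 72784)*(-1/862319) = (2*sqrt(101933) - 72784)*(-1/862319) = (-72784 + 2*sqrt(101933))*(-1/862319) = 72784/862319 - 2*sqrt(101933)/862319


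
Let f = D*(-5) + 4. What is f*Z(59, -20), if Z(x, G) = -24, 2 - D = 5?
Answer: -456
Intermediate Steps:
D = -3 (D = 2 - 1*5 = 2 - 5 = -3)
f = 19 (f = -3*(-5) + 4 = 15 + 4 = 19)
f*Z(59, -20) = 19*(-24) = -456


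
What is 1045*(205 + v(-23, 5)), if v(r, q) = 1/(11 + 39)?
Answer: 2142459/10 ≈ 2.1425e+5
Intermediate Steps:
v(r, q) = 1/50
1045*(205 + v(-23, 5)) = 1045*(205 + 1/50) = 1045*(10251/50) = 2142459/10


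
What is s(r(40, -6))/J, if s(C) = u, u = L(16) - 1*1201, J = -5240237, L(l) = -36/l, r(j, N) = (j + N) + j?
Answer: 4813/20960948 ≈ 0.00022962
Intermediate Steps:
r(j, N) = N + 2*j (r(j, N) = (N + j) + j = N + 2*j)
u = -4813/4 (u = -36/16 - 1*1201 = -36*1/16 - 1201 = -9/4 - 1201 = -4813/4 ≈ -1203.3)
s(C) = -4813/4
s(r(40, -6))/J = -4813/4/(-5240237) = -4813/4*(-1/5240237) = 4813/20960948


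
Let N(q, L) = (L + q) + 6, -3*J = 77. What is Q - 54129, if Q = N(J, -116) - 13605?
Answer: -203609/3 ≈ -67870.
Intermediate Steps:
J = -77/3 (J = -⅓*77 = -77/3 ≈ -25.667)
N(q, L) = 6 + L + q
Q = -41222/3 (Q = (6 - 116 - 77/3) - 13605 = -407/3 - 13605 = -41222/3 ≈ -13741.)
Q - 54129 = -41222/3 - 54129 = -203609/3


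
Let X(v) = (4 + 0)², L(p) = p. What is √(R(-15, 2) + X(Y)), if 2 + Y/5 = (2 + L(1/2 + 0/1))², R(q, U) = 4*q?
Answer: 2*I*√11 ≈ 6.6332*I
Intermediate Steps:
Y = 85/4 (Y = -10 + 5*(2 + (1/2 + 0/1))² = -10 + 5*(2 + (1*(½) + 0*1))² = -10 + 5*(2 + (½ + 0))² = -10 + 5*(2 + ½)² = -10 + 5*(5/2)² = -10 + 5*(25/4) = -10 + 125/4 = 85/4 ≈ 21.250)
X(v) = 16 (X(v) = 4² = 16)
√(R(-15, 2) + X(Y)) = √(4*(-15) + 16) = √(-60 + 16) = √(-44) = 2*I*√11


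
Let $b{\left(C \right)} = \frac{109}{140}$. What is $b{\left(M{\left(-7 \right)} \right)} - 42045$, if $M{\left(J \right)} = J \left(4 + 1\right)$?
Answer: $- \frac{5886191}{140} \approx -42044.0$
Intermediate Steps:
$M{\left(J \right)} = 5 J$ ($M{\left(J \right)} = J 5 = 5 J$)
$b{\left(C \right)} = \frac{109}{140}$ ($b{\left(C \right)} = 109 \cdot \frac{1}{140} = \frac{109}{140}$)
$b{\left(M{\left(-7 \right)} \right)} - 42045 = \frac{109}{140} - 42045 = - \frac{5886191}{140}$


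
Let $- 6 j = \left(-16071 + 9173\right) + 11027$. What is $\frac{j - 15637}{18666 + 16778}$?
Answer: $- \frac{97951}{212664} \approx -0.46059$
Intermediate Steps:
$j = - \frac{4129}{6}$ ($j = - \frac{\left(-16071 + 9173\right) + 11027}{6} = - \frac{-6898 + 11027}{6} = \left(- \frac{1}{6}\right) 4129 = - \frac{4129}{6} \approx -688.17$)
$\frac{j - 15637}{18666 + 16778} = \frac{- \frac{4129}{6} - 15637}{18666 + 16778} = - \frac{97951}{6 \cdot 35444} = \left(- \frac{97951}{6}\right) \frac{1}{35444} = - \frac{97951}{212664}$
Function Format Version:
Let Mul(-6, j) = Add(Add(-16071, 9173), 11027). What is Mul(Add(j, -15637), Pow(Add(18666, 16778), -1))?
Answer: Rational(-97951, 212664) ≈ -0.46059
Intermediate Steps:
j = Rational(-4129, 6) (j = Mul(Rational(-1, 6), Add(Add(-16071, 9173), 11027)) = Mul(Rational(-1, 6), Add(-6898, 11027)) = Mul(Rational(-1, 6), 4129) = Rational(-4129, 6) ≈ -688.17)
Mul(Add(j, -15637), Pow(Add(18666, 16778), -1)) = Mul(Add(Rational(-4129, 6), -15637), Pow(Add(18666, 16778), -1)) = Mul(Rational(-97951, 6), Pow(35444, -1)) = Mul(Rational(-97951, 6), Rational(1, 35444)) = Rational(-97951, 212664)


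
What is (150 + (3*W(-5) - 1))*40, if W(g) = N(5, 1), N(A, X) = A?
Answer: 6560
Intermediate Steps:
W(g) = 5
(150 + (3*W(-5) - 1))*40 = (150 + (3*5 - 1))*40 = (150 + (15 - 1))*40 = (150 + 14)*40 = 164*40 = 6560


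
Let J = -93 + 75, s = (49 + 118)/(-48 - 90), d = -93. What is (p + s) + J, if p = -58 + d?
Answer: -23489/138 ≈ -170.21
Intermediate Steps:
s = -167/138 (s = 167/(-138) = 167*(-1/138) = -167/138 ≈ -1.2101)
J = -18
p = -151 (p = -58 - 93 = -151)
(p + s) + J = (-151 - 167/138) - 18 = -21005/138 - 18 = -23489/138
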